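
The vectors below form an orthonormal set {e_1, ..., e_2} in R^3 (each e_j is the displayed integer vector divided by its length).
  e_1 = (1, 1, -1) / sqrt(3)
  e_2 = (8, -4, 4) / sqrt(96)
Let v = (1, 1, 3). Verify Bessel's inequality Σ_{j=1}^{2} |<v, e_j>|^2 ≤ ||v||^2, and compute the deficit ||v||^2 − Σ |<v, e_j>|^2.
Σ |<v, e_j>|^2 = 3; ||v||^2 = 11; deficit = 8

Write each e_j = u_j / sqrt(<u_j, u_j>) where u_j is the displayed integer vector. Then <v, e_j> = <v, u_j> / sqrt(<u_j, u_j>), so |<v, e_j>|^2 = <v, u_j>^2 / <u_j, u_j>.
Coefficients: <v, e_1> = -1/sqrt(3), <v, e_2> = 16/sqrt(96).
Square and sum: Σ |<v, e_j>|^2 = 3.
Compute ||v||^2 = v·v = 11.
Deficit = 11 − 3 = 8 ≥ 0, confirming Bessel's inequality. (The deficit equals ||v − Σ <v,e_j> e_j||^2, the squared distance from v to span{e_j}.)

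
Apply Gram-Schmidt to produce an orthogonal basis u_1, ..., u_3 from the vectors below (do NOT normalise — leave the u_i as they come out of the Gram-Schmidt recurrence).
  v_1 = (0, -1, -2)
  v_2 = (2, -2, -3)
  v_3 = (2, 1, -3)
Orthogonal basis:
  u_1 = (0, -1, -2)
  u_2 = (2, -2/5, 1/5)
  u_3 = (4/7, 16/7, -8/7)

Apply the Gram-Schmidt recurrence
  u_1 = v_1
  u_i = v_i − Σ_{j<i} ((v_i · u_j) / (u_j · u_j)) · u_j.

Step by step this gives:
  u_1 = (0, -1, -2)
  u_2 = (2, -2/5, 1/5)
  u_3 = (4/7, 16/7, -8/7)

Orthogonality check:
  u_2 · u_1 = 0 (should be 0)
  u_3 · u_1 = 0 (should be 0)
  u_3 · u_2 = 0 (should be 0)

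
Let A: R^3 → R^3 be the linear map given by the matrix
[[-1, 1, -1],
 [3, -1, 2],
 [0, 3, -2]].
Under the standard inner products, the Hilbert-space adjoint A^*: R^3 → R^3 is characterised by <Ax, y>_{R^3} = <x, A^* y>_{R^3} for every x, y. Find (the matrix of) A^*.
A^* = A^T =
[[-1, 3, 0],
 [1, -1, 3],
 [-1, 2, -2]]

For real matrices with standard dot products, the defining identity <Ax, y> = <x, A^* y> gives (Ax)^T y = x^T (A^*) y, i.e. x^T A^T y = x^T (A^*) y. Since this holds for all x, y, we must have A^* = A^T. Therefore
A^* =
[[-1, 3, 0],
 [1, -1, 3],
 [-1, 2, -2]].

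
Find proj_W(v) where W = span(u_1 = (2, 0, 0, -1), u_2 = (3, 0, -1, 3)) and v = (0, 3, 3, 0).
proj_W(v) = (-27/86, 0, 15/86, -27/43)

Set up U = [u_1 | ... | u_2] ∈ R^(4×2). The projector onto W = col(U) is P = U (U^T U)^(-1) U^T.
Compute U^T U =
  [5, 3]
  [3, 19],
and U^T v = (0, -3).
Solve U^T U · c = U^T v for the coefficients: c = (9/86, -15/86). The projection is proj_W(v) = U c.
Check: (v - proj_W(v)) · u_1 = 0  (should be 0).
Check: (v - proj_W(v)) · u_2 = 0  (should be 0).
Result: proj_W(v) = (-27/86, 0, 15/86, -27/43).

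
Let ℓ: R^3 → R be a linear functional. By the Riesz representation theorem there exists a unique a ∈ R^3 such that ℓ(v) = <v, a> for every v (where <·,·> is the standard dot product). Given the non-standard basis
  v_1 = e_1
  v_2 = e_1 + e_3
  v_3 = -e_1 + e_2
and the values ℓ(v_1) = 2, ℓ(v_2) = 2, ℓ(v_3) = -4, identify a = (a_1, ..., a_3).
a = (2, -2, 0)

Write a = (a_1, ..., a_3) in the standard basis. For each basis vector v_i, ℓ(v_i) = <v_i, a> is a linear equation in the a_j's. Collect the n equations into a matrix system V a = ℓ, where row i of V is v_i (expressed in the standard basis). Since V is invertible (lower-triangular with 1s on the diagonal, up to permutation), solve by back-substitution:
  V =
[[1, 0, 0],
 [1, 0, 1],
 [-1, 1, 0]]
  V a = (2, 2, -4)
Solving gives a = (2, -2, 0).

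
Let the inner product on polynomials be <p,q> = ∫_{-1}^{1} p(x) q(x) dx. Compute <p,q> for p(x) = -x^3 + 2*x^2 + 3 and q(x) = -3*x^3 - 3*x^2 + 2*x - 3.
<p,q> = -1062/35

Expand the product: p(x)·q(x) = 3*x^6 - 3*x^5 - 8*x^4 - 2*x^3 - 15*x^2 + 6*x - 9.
∫_{-1}^{1} of each monomial x^k gives [2/(k+1) if k even, 0 if k odd]. Integrating term-by-term (or equivalently evaluating the antiderivative F(x) = 3*x^7/7 - x^6/2 - 8*x^5/5 - x^4/2 - 5*x^3 + 3*x^2 - 9*x at the endpoints):
  F(1) − F(−1) = -461/35 − (601/35) = -1062/35.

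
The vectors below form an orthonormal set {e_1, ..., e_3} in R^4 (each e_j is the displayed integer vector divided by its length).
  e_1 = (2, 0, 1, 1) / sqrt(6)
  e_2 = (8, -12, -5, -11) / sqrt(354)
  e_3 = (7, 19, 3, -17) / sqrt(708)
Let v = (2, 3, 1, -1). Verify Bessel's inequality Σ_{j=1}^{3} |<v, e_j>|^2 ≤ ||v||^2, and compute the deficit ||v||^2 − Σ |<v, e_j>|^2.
Σ |<v, e_j>|^2 = 179/12; ||v||^2 = 15; deficit = 1/12

Write each e_j = u_j / sqrt(<u_j, u_j>) where u_j is the displayed integer vector. Then <v, e_j> = <v, u_j> / sqrt(<u_j, u_j>), so |<v, e_j>|^2 = <v, u_j>^2 / <u_j, u_j>.
Coefficients: <v, e_1> = 4/sqrt(6), <v, e_2> = -14/sqrt(354), <v, e_3> = 91/sqrt(708).
Square and sum: Σ |<v, e_j>|^2 = 179/12.
Compute ||v||^2 = v·v = 15.
Deficit = 15 − 179/12 = 1/12 ≥ 0, confirming Bessel's inequality. (The deficit equals ||v − Σ <v,e_j> e_j||^2, the squared distance from v to span{e_j}.)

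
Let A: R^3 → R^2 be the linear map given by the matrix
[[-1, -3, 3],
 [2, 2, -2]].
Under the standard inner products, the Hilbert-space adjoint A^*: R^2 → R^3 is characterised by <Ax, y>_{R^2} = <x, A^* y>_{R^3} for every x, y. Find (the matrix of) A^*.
A^* = A^T =
[[-1, 2],
 [-3, 2],
 [3, -2]]

For real matrices with standard dot products, the defining identity <Ax, y> = <x, A^* y> gives (Ax)^T y = x^T (A^*) y, i.e. x^T A^T y = x^T (A^*) y. Since this holds for all x, y, we must have A^* = A^T. Therefore
A^* =
[[-1, 2],
 [-3, 2],
 [3, -2]].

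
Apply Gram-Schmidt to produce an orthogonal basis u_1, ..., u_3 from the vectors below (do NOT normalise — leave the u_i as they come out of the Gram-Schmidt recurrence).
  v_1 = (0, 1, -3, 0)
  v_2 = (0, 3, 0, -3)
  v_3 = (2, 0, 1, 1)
Orthogonal basis:
  u_1 = (0, 1, -3, 0)
  u_2 = (0, 27/10, 9/10, -3)
  u_3 = (2, 12/19, 4/19, 12/19)

Apply the Gram-Schmidt recurrence
  u_1 = v_1
  u_i = v_i − Σ_{j<i} ((v_i · u_j) / (u_j · u_j)) · u_j.

Step by step this gives:
  u_1 = (0, 1, -3, 0)
  u_2 = (0, 27/10, 9/10, -3)
  u_3 = (2, 12/19, 4/19, 12/19)

Orthogonality check:
  u_2 · u_1 = 0 (should be 0)
  u_3 · u_1 = 0 (should be 0)
  u_3 · u_2 = 0 (should be 0)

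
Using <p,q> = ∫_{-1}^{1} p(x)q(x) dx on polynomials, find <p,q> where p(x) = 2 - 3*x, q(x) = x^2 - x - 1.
<p,q> = -2/3

Expand the product: p(x)·q(x) = -3*x^3 + 5*x^2 + x - 2.
∫_{-1}^{1} of each monomial x^k gives [2/(k+1) if k even, 0 if k odd]. Integrating term-by-term (or equivalently evaluating the antiderivative F(x) = -3*x^4/4 + 5*x^3/3 + x^2/2 - 2*x at the endpoints):
  F(1) − F(−1) = -7/12 − (1/12) = -2/3.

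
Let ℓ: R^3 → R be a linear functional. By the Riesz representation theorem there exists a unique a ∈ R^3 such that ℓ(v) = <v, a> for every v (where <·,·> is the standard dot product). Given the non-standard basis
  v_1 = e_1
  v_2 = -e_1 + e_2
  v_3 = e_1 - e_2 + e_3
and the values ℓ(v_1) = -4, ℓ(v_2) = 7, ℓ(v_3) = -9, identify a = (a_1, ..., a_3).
a = (-4, 3, -2)

Write a = (a_1, ..., a_3) in the standard basis. For each basis vector v_i, ℓ(v_i) = <v_i, a> is a linear equation in the a_j's. Collect the n equations into a matrix system V a = ℓ, where row i of V is v_i (expressed in the standard basis). Since V is invertible (lower-triangular with 1s on the diagonal, up to permutation), solve by back-substitution:
  V =
[[1, 0, 0],
 [-1, 1, 0],
 [1, -1, 1]]
  V a = (-4, 7, -9)
Solving gives a = (-4, 3, -2).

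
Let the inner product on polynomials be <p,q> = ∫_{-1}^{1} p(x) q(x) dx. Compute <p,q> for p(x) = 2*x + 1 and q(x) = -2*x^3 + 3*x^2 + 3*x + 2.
<p,q> = 42/5

Expand the product: p(x)·q(x) = -4*x^4 + 4*x^3 + 9*x^2 + 7*x + 2.
∫_{-1}^{1} of each monomial x^k gives [2/(k+1) if k even, 0 if k odd]. Integrating term-by-term (or equivalently evaluating the antiderivative F(x) = -4*x^5/5 + x^4 + 3*x^3 + 7*x^2/2 + 2*x at the endpoints):
  F(1) − F(−1) = 87/10 − (3/10) = 42/5.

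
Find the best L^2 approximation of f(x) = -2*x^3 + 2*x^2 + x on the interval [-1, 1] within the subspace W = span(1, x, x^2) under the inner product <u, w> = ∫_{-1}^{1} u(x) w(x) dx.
g(x) = 2*x^2 - x/5

The best approximation g ∈ W is the orthogonal projection of f onto W. Writing g = a_0 + a_1 x + a_2 x^2, the coefficients solve the normal equations G · a = b where
  G_{ij} = <φ_i, φ_j> and b_i = <f, φ_i>, with φ_0 = 1, φ_1 = x, φ_2 = x^2.
G =
  [2, 0, 2/3]
  [0, 2/3, 0]
  [2/3, 0, 2/5],
b = (4/3, -2/15, 4/5).
Solving gives a_0 = 0, a_1 = -1/5, a_2 = 2, so
  g(x) = 2*x^2 - x/5.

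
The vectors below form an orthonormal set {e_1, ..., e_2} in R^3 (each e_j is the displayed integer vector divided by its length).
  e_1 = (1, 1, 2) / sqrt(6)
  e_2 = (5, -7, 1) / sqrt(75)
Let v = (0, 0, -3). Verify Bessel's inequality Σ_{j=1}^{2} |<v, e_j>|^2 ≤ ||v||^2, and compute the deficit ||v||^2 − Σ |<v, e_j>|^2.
Σ |<v, e_j>|^2 = 153/25; ||v||^2 = 9; deficit = 72/25

Write each e_j = u_j / sqrt(<u_j, u_j>) where u_j is the displayed integer vector. Then <v, e_j> = <v, u_j> / sqrt(<u_j, u_j>), so |<v, e_j>|^2 = <v, u_j>^2 / <u_j, u_j>.
Coefficients: <v, e_1> = -6/sqrt(6), <v, e_2> = -3/sqrt(75).
Square and sum: Σ |<v, e_j>|^2 = 153/25.
Compute ||v||^2 = v·v = 9.
Deficit = 9 − 153/25 = 72/25 ≥ 0, confirming Bessel's inequality. (The deficit equals ||v − Σ <v,e_j> e_j||^2, the squared distance from v to span{e_j}.)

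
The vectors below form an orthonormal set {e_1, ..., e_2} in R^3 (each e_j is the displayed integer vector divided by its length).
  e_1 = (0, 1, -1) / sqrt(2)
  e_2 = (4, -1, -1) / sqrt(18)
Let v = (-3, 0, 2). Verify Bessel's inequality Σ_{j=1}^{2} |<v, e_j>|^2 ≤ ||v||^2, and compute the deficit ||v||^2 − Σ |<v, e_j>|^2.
Σ |<v, e_j>|^2 = 116/9; ||v||^2 = 13; deficit = 1/9

Write each e_j = u_j / sqrt(<u_j, u_j>) where u_j is the displayed integer vector. Then <v, e_j> = <v, u_j> / sqrt(<u_j, u_j>), so |<v, e_j>|^2 = <v, u_j>^2 / <u_j, u_j>.
Coefficients: <v, e_1> = -2/sqrt(2), <v, e_2> = -14/sqrt(18).
Square and sum: Σ |<v, e_j>|^2 = 116/9.
Compute ||v||^2 = v·v = 13.
Deficit = 13 − 116/9 = 1/9 ≥ 0, confirming Bessel's inequality. (The deficit equals ||v − Σ <v,e_j> e_j||^2, the squared distance from v to span{e_j}.)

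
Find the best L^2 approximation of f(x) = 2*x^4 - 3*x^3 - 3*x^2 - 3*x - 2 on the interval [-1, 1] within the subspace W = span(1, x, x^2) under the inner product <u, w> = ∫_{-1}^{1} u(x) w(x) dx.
g(x) = -9*x^2/7 - 24*x/5 - 76/35

The best approximation g ∈ W is the orthogonal projection of f onto W. Writing g = a_0 + a_1 x + a_2 x^2, the coefficients solve the normal equations G · a = b where
  G_{ij} = <φ_i, φ_j> and b_i = <f, φ_i>, with φ_0 = 1, φ_1 = x, φ_2 = x^2.
G =
  [2, 0, 2/3]
  [0, 2/3, 0]
  [2/3, 0, 2/5],
b = (-26/5, -16/5, -206/105).
Solving gives a_0 = -76/35, a_1 = -24/5, a_2 = -9/7, so
  g(x) = -9*x^2/7 - 24*x/5 - 76/35.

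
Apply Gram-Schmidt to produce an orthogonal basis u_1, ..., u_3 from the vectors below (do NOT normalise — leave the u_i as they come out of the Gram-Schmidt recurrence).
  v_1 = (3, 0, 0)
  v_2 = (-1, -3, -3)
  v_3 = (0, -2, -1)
Orthogonal basis:
  u_1 = (3, 0, 0)
  u_2 = (0, -3, -3)
  u_3 = (0, -1/2, 1/2)

Apply the Gram-Schmidt recurrence
  u_1 = v_1
  u_i = v_i − Σ_{j<i} ((v_i · u_j) / (u_j · u_j)) · u_j.

Step by step this gives:
  u_1 = (3, 0, 0)
  u_2 = (0, -3, -3)
  u_3 = (0, -1/2, 1/2)

Orthogonality check:
  u_2 · u_1 = 0 (should be 0)
  u_3 · u_1 = 0 (should be 0)
  u_3 · u_2 = 0 (should be 0)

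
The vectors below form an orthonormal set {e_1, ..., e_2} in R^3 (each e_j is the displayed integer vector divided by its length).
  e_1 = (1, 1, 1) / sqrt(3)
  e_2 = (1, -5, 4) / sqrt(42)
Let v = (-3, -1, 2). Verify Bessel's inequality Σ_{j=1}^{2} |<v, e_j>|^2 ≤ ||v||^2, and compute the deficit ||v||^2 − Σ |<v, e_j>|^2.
Σ |<v, e_j>|^2 = 26/7; ||v||^2 = 14; deficit = 72/7

Write each e_j = u_j / sqrt(<u_j, u_j>) where u_j is the displayed integer vector. Then <v, e_j> = <v, u_j> / sqrt(<u_j, u_j>), so |<v, e_j>|^2 = <v, u_j>^2 / <u_j, u_j>.
Coefficients: <v, e_1> = -2/sqrt(3), <v, e_2> = 10/sqrt(42).
Square and sum: Σ |<v, e_j>|^2 = 26/7.
Compute ||v||^2 = v·v = 14.
Deficit = 14 − 26/7 = 72/7 ≥ 0, confirming Bessel's inequality. (The deficit equals ||v − Σ <v,e_j> e_j||^2, the squared distance from v to span{e_j}.)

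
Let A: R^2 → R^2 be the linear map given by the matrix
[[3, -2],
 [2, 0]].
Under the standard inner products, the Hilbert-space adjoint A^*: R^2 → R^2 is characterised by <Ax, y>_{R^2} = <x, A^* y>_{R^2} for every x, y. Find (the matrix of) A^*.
A^* = A^T =
[[3, 2],
 [-2, 0]]

For real matrices with standard dot products, the defining identity <Ax, y> = <x, A^* y> gives (Ax)^T y = x^T (A^*) y, i.e. x^T A^T y = x^T (A^*) y. Since this holds for all x, y, we must have A^* = A^T. Therefore
A^* =
[[3, 2],
 [-2, 0]].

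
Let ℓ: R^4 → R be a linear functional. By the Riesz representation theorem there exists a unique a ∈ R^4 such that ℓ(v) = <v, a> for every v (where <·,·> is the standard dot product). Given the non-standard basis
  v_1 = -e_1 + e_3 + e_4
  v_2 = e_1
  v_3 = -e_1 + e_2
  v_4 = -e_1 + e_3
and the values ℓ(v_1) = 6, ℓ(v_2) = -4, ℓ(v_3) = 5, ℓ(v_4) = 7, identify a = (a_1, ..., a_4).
a = (-4, 1, 3, -1)

Write a = (a_1, ..., a_4) in the standard basis. For each basis vector v_i, ℓ(v_i) = <v_i, a> is a linear equation in the a_j's. Collect the n equations into a matrix system V a = ℓ, where row i of V is v_i (expressed in the standard basis). Since V is invertible (lower-triangular with 1s on the diagonal, up to permutation), solve by back-substitution:
  V =
[[-1, 0, 1, 1],
 [1, 0, 0, 0],
 [-1, 1, 0, 0],
 [-1, 0, 1, 0]]
  V a = (6, -4, 5, 7)
Solving gives a = (-4, 1, 3, -1).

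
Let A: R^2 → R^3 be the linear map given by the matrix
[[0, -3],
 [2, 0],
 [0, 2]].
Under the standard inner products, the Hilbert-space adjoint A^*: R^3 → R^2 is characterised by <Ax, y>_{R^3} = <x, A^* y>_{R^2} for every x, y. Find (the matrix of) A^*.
A^* = A^T =
[[0, 2, 0],
 [-3, 0, 2]]

For real matrices with standard dot products, the defining identity <Ax, y> = <x, A^* y> gives (Ax)^T y = x^T (A^*) y, i.e. x^T A^T y = x^T (A^*) y. Since this holds for all x, y, we must have A^* = A^T. Therefore
A^* =
[[0, 2, 0],
 [-3, 0, 2]].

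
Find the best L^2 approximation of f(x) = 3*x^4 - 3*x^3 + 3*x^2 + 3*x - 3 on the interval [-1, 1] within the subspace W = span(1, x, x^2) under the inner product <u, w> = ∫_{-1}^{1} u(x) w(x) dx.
g(x) = 39*x^2/7 + 6*x/5 - 114/35

The best approximation g ∈ W is the orthogonal projection of f onto W. Writing g = a_0 + a_1 x + a_2 x^2, the coefficients solve the normal equations G · a = b where
  G_{ij} = <φ_i, φ_j> and b_i = <f, φ_i>, with φ_0 = 1, φ_1 = x, φ_2 = x^2.
G =
  [2, 0, 2/3]
  [0, 2/3, 0]
  [2/3, 0, 2/5],
b = (-14/5, 4/5, 2/35).
Solving gives a_0 = -114/35, a_1 = 6/5, a_2 = 39/7, so
  g(x) = 39*x^2/7 + 6*x/5 - 114/35.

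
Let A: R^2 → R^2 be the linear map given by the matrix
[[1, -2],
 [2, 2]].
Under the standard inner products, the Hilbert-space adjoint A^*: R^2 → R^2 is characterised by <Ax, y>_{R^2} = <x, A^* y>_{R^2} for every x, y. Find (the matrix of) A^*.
A^* = A^T =
[[1, 2],
 [-2, 2]]

For real matrices with standard dot products, the defining identity <Ax, y> = <x, A^* y> gives (Ax)^T y = x^T (A^*) y, i.e. x^T A^T y = x^T (A^*) y. Since this holds for all x, y, we must have A^* = A^T. Therefore
A^* =
[[1, 2],
 [-2, 2]].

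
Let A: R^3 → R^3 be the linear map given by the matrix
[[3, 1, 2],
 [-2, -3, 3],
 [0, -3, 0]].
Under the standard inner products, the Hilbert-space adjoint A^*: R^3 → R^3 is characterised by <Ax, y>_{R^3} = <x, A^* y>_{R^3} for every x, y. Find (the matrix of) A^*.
A^* = A^T =
[[3, -2, 0],
 [1, -3, -3],
 [2, 3, 0]]

For real matrices with standard dot products, the defining identity <Ax, y> = <x, A^* y> gives (Ax)^T y = x^T (A^*) y, i.e. x^T A^T y = x^T (A^*) y. Since this holds for all x, y, we must have A^* = A^T. Therefore
A^* =
[[3, -2, 0],
 [1, -3, -3],
 [2, 3, 0]].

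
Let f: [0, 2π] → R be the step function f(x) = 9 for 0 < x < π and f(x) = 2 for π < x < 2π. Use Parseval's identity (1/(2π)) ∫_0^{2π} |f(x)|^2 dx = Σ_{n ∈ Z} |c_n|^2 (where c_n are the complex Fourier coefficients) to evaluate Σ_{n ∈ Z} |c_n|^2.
Σ |c_n|^2 = 85/2

Parseval equates the L^2 energy of f (normalised by 1/(2π)) with the ℓ^2 sum of its Fourier coefficients: (1/(2π)) ∫_0^{2π} |f|^2 = Σ |c_n|^2.
Compute the left side: (1/(2π)) [∫_0^π 9^2 dx + ∫_π^{2π} 2^2 dx] = (1/(2π)) · (81π + 4π) = (81 + 4)/2 = 85/2.
So Σ_{n ∈ Z} |c_n|^2 = 85/2.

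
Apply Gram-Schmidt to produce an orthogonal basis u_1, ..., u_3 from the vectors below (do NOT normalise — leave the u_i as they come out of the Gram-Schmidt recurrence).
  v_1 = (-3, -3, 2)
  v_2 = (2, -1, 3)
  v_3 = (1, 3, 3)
Orthogonal basis:
  u_1 = (-3, -3, 2)
  u_2 = (53/22, -13/22, 30/11)
  u_3 = (-413/299, 59/23, 531/299)

Apply the Gram-Schmidt recurrence
  u_1 = v_1
  u_i = v_i − Σ_{j<i} ((v_i · u_j) / (u_j · u_j)) · u_j.

Step by step this gives:
  u_1 = (-3, -3, 2)
  u_2 = (53/22, -13/22, 30/11)
  u_3 = (-413/299, 59/23, 531/299)

Orthogonality check:
  u_2 · u_1 = 0 (should be 0)
  u_3 · u_1 = 0 (should be 0)
  u_3 · u_2 = 0 (should be 0)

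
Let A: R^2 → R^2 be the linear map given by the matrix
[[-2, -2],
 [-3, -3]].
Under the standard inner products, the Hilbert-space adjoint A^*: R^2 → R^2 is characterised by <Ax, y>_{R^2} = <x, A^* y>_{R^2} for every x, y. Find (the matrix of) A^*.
A^* = A^T =
[[-2, -3],
 [-2, -3]]

For real matrices with standard dot products, the defining identity <Ax, y> = <x, A^* y> gives (Ax)^T y = x^T (A^*) y, i.e. x^T A^T y = x^T (A^*) y. Since this holds for all x, y, we must have A^* = A^T. Therefore
A^* =
[[-2, -3],
 [-2, -3]].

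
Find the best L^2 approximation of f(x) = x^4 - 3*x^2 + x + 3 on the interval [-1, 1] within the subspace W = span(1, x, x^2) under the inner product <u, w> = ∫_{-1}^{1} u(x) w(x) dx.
g(x) = -15*x^2/7 + x + 102/35

The best approximation g ∈ W is the orthogonal projection of f onto W. Writing g = a_0 + a_1 x + a_2 x^2, the coefficients solve the normal equations G · a = b where
  G_{ij} = <φ_i, φ_j> and b_i = <f, φ_i>, with φ_0 = 1, φ_1 = x, φ_2 = x^2.
G =
  [2, 0, 2/3]
  [0, 2/3, 0]
  [2/3, 0, 2/5],
b = (22/5, 2/3, 38/35).
Solving gives a_0 = 102/35, a_1 = 1, a_2 = -15/7, so
  g(x) = -15*x^2/7 + x + 102/35.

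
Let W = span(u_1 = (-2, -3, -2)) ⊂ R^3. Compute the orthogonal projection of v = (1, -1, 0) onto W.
proj_W(v) = (-2/17, -3/17, -2/17)

Set up U = [u_1 | ... | u_1] ∈ R^(3×1). The projector onto W = col(U) is P = U (U^T U)^(-1) U^T.
Compute U^T U =
  [17],
and U^T v = (1).
Solve U^T U · c = U^T v for the coefficients: c = (1/17). The projection is proj_W(v) = U c.
Check: (v - proj_W(v)) · u_1 = 0  (should be 0).
Result: proj_W(v) = (-2/17, -3/17, -2/17).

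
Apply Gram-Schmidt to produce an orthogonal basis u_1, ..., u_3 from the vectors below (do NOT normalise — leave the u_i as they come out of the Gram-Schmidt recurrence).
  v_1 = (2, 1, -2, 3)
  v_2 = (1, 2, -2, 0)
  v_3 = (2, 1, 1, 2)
Orthogonal basis:
  u_1 = (2, 1, -2, 3)
  u_2 = (1/9, 14/9, -10/9, -4/3)
  u_3 = (51/49, 15/14, 78/49, 1/98)

Apply the Gram-Schmidt recurrence
  u_1 = v_1
  u_i = v_i − Σ_{j<i} ((v_i · u_j) / (u_j · u_j)) · u_j.

Step by step this gives:
  u_1 = (2, 1, -2, 3)
  u_2 = (1/9, 14/9, -10/9, -4/3)
  u_3 = (51/49, 15/14, 78/49, 1/98)

Orthogonality check:
  u_2 · u_1 = 0 (should be 0)
  u_3 · u_1 = 0 (should be 0)
  u_3 · u_2 = 0 (should be 0)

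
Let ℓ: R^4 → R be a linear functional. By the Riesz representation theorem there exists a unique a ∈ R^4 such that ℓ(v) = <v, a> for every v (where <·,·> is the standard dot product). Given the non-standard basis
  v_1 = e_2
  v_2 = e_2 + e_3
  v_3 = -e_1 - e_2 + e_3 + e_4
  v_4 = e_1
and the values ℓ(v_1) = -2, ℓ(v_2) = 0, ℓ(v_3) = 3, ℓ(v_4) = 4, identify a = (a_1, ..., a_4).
a = (4, -2, 2, 3)

Write a = (a_1, ..., a_4) in the standard basis. For each basis vector v_i, ℓ(v_i) = <v_i, a> is a linear equation in the a_j's. Collect the n equations into a matrix system V a = ℓ, where row i of V is v_i (expressed in the standard basis). Since V is invertible (lower-triangular with 1s on the diagonal, up to permutation), solve by back-substitution:
  V =
[[0, 1, 0, 0],
 [0, 1, 1, 0],
 [-1, -1, 1, 1],
 [1, 0, 0, 0]]
  V a = (-2, 0, 3, 4)
Solving gives a = (4, -2, 2, 3).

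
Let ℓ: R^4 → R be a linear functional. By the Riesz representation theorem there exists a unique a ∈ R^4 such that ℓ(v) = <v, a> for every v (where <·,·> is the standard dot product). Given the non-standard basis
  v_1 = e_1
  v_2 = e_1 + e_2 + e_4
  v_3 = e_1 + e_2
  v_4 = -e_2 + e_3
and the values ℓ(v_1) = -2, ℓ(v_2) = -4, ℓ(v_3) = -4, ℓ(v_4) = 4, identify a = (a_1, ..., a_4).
a = (-2, -2, 2, 0)

Write a = (a_1, ..., a_4) in the standard basis. For each basis vector v_i, ℓ(v_i) = <v_i, a> is a linear equation in the a_j's. Collect the n equations into a matrix system V a = ℓ, where row i of V is v_i (expressed in the standard basis). Since V is invertible (lower-triangular with 1s on the diagonal, up to permutation), solve by back-substitution:
  V =
[[1, 0, 0, 0],
 [1, 1, 0, 1],
 [1, 1, 0, 0],
 [0, -1, 1, 0]]
  V a = (-2, -4, -4, 4)
Solving gives a = (-2, -2, 2, 0).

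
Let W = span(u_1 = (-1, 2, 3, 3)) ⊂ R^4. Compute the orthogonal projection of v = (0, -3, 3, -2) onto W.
proj_W(v) = (3/23, -6/23, -9/23, -9/23)

Set up U = [u_1 | ... | u_1] ∈ R^(4×1). The projector onto W = col(U) is P = U (U^T U)^(-1) U^T.
Compute U^T U =
  [23],
and U^T v = (-3).
Solve U^T U · c = U^T v for the coefficients: c = (-3/23). The projection is proj_W(v) = U c.
Check: (v - proj_W(v)) · u_1 = 0  (should be 0).
Result: proj_W(v) = (3/23, -6/23, -9/23, -9/23).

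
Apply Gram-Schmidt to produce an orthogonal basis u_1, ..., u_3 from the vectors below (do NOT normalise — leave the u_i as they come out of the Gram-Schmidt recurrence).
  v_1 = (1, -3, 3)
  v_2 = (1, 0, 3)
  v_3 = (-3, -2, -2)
Orthogonal basis:
  u_1 = (1, -3, 3)
  u_2 = (9/19, 30/19, 27/19)
  u_3 = (-21/10, 0, 7/10)

Apply the Gram-Schmidt recurrence
  u_1 = v_1
  u_i = v_i − Σ_{j<i} ((v_i · u_j) / (u_j · u_j)) · u_j.

Step by step this gives:
  u_1 = (1, -3, 3)
  u_2 = (9/19, 30/19, 27/19)
  u_3 = (-21/10, 0, 7/10)

Orthogonality check:
  u_2 · u_1 = 0 (should be 0)
  u_3 · u_1 = 0 (should be 0)
  u_3 · u_2 = 0 (should be 0)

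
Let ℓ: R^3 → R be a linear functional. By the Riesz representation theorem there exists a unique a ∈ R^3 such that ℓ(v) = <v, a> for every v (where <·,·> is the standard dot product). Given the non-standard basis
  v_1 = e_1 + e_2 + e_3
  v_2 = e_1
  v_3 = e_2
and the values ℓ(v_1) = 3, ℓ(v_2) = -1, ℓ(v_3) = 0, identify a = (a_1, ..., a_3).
a = (-1, 0, 4)

Write a = (a_1, ..., a_3) in the standard basis. For each basis vector v_i, ℓ(v_i) = <v_i, a> is a linear equation in the a_j's. Collect the n equations into a matrix system V a = ℓ, where row i of V is v_i (expressed in the standard basis). Since V is invertible (lower-triangular with 1s on the diagonal, up to permutation), solve by back-substitution:
  V =
[[1, 1, 1],
 [1, 0, 0],
 [0, 1, 0]]
  V a = (3, -1, 0)
Solving gives a = (-1, 0, 4).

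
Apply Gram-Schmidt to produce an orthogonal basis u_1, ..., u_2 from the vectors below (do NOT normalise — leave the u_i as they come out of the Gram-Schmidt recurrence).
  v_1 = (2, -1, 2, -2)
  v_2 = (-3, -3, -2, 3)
Orthogonal basis:
  u_1 = (2, -1, 2, -2)
  u_2 = (-1, -4, 0, 1)

Apply the Gram-Schmidt recurrence
  u_1 = v_1
  u_i = v_i − Σ_{j<i} ((v_i · u_j) / (u_j · u_j)) · u_j.

Step by step this gives:
  u_1 = (2, -1, 2, -2)
  u_2 = (-1, -4, 0, 1)

Orthogonality check:
  u_2 · u_1 = 0 (should be 0)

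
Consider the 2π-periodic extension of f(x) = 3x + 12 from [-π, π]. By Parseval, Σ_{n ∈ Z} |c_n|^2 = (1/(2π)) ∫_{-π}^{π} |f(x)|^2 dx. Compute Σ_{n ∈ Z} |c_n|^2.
Σ |c_n|^2 = 3π^2 + 144

Expand and integrate term by term over [-π, π]:
  ∫ (3x)^2 dx = 9·(2π^3/3); ∫ 2·3·(12)·x dx = 0 (odd integrand); ∫ 12^2 dx = 144·2π.
So (1/(2π)) ∫_{-π}^{π} (3x + 12)^2 dx = 9π^2/3 + 144 = 3π^2 + 144.
Parseval ⇒ Σ |c_n|^2 = 3π^2 + 144.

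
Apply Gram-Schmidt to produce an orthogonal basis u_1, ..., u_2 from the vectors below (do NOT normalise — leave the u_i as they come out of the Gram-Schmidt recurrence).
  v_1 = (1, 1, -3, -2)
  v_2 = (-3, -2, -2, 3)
Orthogonal basis:
  u_1 = (1, 1, -3, -2)
  u_2 = (-8/3, -5/3, -3, 7/3)

Apply the Gram-Schmidt recurrence
  u_1 = v_1
  u_i = v_i − Σ_{j<i} ((v_i · u_j) / (u_j · u_j)) · u_j.

Step by step this gives:
  u_1 = (1, 1, -3, -2)
  u_2 = (-8/3, -5/3, -3, 7/3)

Orthogonality check:
  u_2 · u_1 = 0 (should be 0)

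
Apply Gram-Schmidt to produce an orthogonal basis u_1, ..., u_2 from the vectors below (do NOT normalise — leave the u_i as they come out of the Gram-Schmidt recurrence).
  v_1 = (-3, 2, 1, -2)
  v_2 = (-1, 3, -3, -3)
Orthogonal basis:
  u_1 = (-3, 2, 1, -2)
  u_2 = (1, 5/3, -11/3, -5/3)

Apply the Gram-Schmidt recurrence
  u_1 = v_1
  u_i = v_i − Σ_{j<i} ((v_i · u_j) / (u_j · u_j)) · u_j.

Step by step this gives:
  u_1 = (-3, 2, 1, -2)
  u_2 = (1, 5/3, -11/3, -5/3)

Orthogonality check:
  u_2 · u_1 = 0 (should be 0)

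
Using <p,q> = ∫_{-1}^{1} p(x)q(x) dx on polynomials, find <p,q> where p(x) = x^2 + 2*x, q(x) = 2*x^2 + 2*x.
<p,q> = 52/15

Expand the product: p(x)·q(x) = 2*x^4 + 6*x^3 + 4*x^2.
∫_{-1}^{1} of each monomial x^k gives [2/(k+1) if k even, 0 if k odd]. Integrating term-by-term (or equivalently evaluating the antiderivative F(x) = 2*x^5/5 + 3*x^4/2 + 4*x^3/3 at the endpoints):
  F(1) − F(−1) = 97/30 − (-7/30) = 52/15.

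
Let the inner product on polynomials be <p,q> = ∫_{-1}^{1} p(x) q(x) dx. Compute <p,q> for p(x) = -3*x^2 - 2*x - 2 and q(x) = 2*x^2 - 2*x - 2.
<p,q> = 48/5

Expand the product: p(x)·q(x) = -6*x^4 + 2*x^3 + 6*x^2 + 8*x + 4.
∫_{-1}^{1} of each monomial x^k gives [2/(k+1) if k even, 0 if k odd]. Integrating term-by-term (or equivalently evaluating the antiderivative F(x) = -6*x^5/5 + x^4/2 + 2*x^3 + 4*x^2 + 4*x at the endpoints):
  F(1) − F(−1) = 93/10 − (-3/10) = 48/5.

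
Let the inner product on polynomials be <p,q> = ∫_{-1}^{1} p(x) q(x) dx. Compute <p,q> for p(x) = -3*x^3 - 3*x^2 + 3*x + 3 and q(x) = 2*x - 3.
<p,q> = -52/5

Expand the product: p(x)·q(x) = -6*x^4 + 3*x^3 + 15*x^2 - 3*x - 9.
∫_{-1}^{1} of each monomial x^k gives [2/(k+1) if k even, 0 if k odd]. Integrating term-by-term (or equivalently evaluating the antiderivative F(x) = -6*x^5/5 + 3*x^4/4 + 5*x^3 - 3*x^2/2 - 9*x at the endpoints):
  F(1) − F(−1) = -119/20 − (89/20) = -52/5.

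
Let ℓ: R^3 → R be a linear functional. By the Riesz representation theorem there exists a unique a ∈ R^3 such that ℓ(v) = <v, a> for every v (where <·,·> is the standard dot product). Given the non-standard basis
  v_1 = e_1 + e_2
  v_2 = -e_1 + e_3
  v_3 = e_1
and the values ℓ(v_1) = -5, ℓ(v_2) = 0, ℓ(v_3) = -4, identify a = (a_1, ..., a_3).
a = (-4, -1, -4)

Write a = (a_1, ..., a_3) in the standard basis. For each basis vector v_i, ℓ(v_i) = <v_i, a> is a linear equation in the a_j's. Collect the n equations into a matrix system V a = ℓ, where row i of V is v_i (expressed in the standard basis). Since V is invertible (lower-triangular with 1s on the diagonal, up to permutation), solve by back-substitution:
  V =
[[1, 1, 0],
 [-1, 0, 1],
 [1, 0, 0]]
  V a = (-5, 0, -4)
Solving gives a = (-4, -1, -4).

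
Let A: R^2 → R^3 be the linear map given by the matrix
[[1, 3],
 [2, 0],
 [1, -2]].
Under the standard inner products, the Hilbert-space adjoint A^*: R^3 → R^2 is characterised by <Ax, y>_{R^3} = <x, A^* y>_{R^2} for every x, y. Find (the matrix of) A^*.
A^* = A^T =
[[1, 2, 1],
 [3, 0, -2]]

For real matrices with standard dot products, the defining identity <Ax, y> = <x, A^* y> gives (Ax)^T y = x^T (A^*) y, i.e. x^T A^T y = x^T (A^*) y. Since this holds for all x, y, we must have A^* = A^T. Therefore
A^* =
[[1, 2, 1],
 [3, 0, -2]].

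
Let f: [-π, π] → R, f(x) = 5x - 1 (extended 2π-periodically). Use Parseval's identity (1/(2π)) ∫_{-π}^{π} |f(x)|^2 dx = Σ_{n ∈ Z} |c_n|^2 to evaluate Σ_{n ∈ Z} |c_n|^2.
Σ |c_n|^2 = 25π^2/3 + 1

Expand and integrate term by term over [-π, π]:
  ∫ (5x)^2 dx = 25·(2π^3/3); ∫ 2·5·(-1)·x dx = 0 (odd integrand); ∫ (-1)^2 dx = 1·2π.
So (1/(2π)) ∫_{-π}^{π} (5x - 1)^2 dx = 25π^2/3 + 1 = 25π^2/3 + 1.
Parseval ⇒ Σ |c_n|^2 = 25π^2/3 + 1.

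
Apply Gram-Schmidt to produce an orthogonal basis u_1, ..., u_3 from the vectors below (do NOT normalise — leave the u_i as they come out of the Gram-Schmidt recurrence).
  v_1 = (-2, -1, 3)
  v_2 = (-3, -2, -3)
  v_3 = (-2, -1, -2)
Orthogonal basis:
  u_1 = (-2, -1, 3)
  u_2 = (-22/7, -29/14, -39/14)
  u_3 = (-45/307, 75/307, -5/307)

Apply the Gram-Schmidt recurrence
  u_1 = v_1
  u_i = v_i − Σ_{j<i} ((v_i · u_j) / (u_j · u_j)) · u_j.

Step by step this gives:
  u_1 = (-2, -1, 3)
  u_2 = (-22/7, -29/14, -39/14)
  u_3 = (-45/307, 75/307, -5/307)

Orthogonality check:
  u_2 · u_1 = 0 (should be 0)
  u_3 · u_1 = 0 (should be 0)
  u_3 · u_2 = 0 (should be 0)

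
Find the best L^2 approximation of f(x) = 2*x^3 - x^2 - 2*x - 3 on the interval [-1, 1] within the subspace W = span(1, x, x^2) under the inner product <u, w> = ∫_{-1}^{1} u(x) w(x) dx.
g(x) = -x^2 - 4*x/5 - 3

The best approximation g ∈ W is the orthogonal projection of f onto W. Writing g = a_0 + a_1 x + a_2 x^2, the coefficients solve the normal equations G · a = b where
  G_{ij} = <φ_i, φ_j> and b_i = <f, φ_i>, with φ_0 = 1, φ_1 = x, φ_2 = x^2.
G =
  [2, 0, 2/3]
  [0, 2/3, 0]
  [2/3, 0, 2/5],
b = (-20/3, -8/15, -12/5).
Solving gives a_0 = -3, a_1 = -4/5, a_2 = -1, so
  g(x) = -x^2 - 4*x/5 - 3.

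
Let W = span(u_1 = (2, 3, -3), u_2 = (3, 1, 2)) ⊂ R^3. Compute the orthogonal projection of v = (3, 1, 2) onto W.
proj_W(v) = (3, 1, 2)

Set up U = [u_1 | ... | u_2] ∈ R^(3×2). The projector onto W = col(U) is P = U (U^T U)^(-1) U^T.
Compute U^T U =
  [22, 3]
  [3, 14],
and U^T v = (3, 14).
Solve U^T U · c = U^T v for the coefficients: c = (0, 1). The projection is proj_W(v) = U c.
Check: (v - proj_W(v)) · u_1 = 0  (should be 0).
Check: (v - proj_W(v)) · u_2 = 0  (should be 0).
Result: proj_W(v) = (3, 1, 2).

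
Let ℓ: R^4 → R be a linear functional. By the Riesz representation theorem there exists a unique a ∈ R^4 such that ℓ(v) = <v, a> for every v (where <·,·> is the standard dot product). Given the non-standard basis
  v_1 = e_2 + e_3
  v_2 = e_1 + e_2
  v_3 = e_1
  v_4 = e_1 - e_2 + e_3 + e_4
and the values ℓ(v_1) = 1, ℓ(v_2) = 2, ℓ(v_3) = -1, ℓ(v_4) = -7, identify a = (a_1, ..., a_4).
a = (-1, 3, -2, -1)

Write a = (a_1, ..., a_4) in the standard basis. For each basis vector v_i, ℓ(v_i) = <v_i, a> is a linear equation in the a_j's. Collect the n equations into a matrix system V a = ℓ, where row i of V is v_i (expressed in the standard basis). Since V is invertible (lower-triangular with 1s on the diagonal, up to permutation), solve by back-substitution:
  V =
[[0, 1, 1, 0],
 [1, 1, 0, 0],
 [1, 0, 0, 0],
 [1, -1, 1, 1]]
  V a = (1, 2, -1, -7)
Solving gives a = (-1, 3, -2, -1).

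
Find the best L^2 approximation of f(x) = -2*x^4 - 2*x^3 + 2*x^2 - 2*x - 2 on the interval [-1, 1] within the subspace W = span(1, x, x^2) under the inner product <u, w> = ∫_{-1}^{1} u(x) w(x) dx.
g(x) = 2*x^2/7 - 16*x/5 - 64/35

The best approximation g ∈ W is the orthogonal projection of f onto W. Writing g = a_0 + a_1 x + a_2 x^2, the coefficients solve the normal equations G · a = b where
  G_{ij} = <φ_i, φ_j> and b_i = <f, φ_i>, with φ_0 = 1, φ_1 = x, φ_2 = x^2.
G =
  [2, 0, 2/3]
  [0, 2/3, 0]
  [2/3, 0, 2/5],
b = (-52/15, -32/15, -116/105).
Solving gives a_0 = -64/35, a_1 = -16/5, a_2 = 2/7, so
  g(x) = 2*x^2/7 - 16*x/5 - 64/35.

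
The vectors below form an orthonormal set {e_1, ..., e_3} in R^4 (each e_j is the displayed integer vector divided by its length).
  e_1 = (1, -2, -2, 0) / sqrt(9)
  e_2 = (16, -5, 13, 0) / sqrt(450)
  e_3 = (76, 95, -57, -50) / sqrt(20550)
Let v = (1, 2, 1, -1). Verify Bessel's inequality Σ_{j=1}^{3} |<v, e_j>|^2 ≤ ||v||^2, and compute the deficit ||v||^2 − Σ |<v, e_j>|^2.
Σ |<v, e_j>|^2 = 2813/411; ||v||^2 = 7; deficit = 64/411

Write each e_j = u_j / sqrt(<u_j, u_j>) where u_j is the displayed integer vector. Then <v, e_j> = <v, u_j> / sqrt(<u_j, u_j>), so |<v, e_j>|^2 = <v, u_j>^2 / <u_j, u_j>.
Coefficients: <v, e_1> = -5/sqrt(9), <v, e_2> = 19/sqrt(450), <v, e_3> = 259/sqrt(20550).
Square and sum: Σ |<v, e_j>|^2 = 2813/411.
Compute ||v||^2 = v·v = 7.
Deficit = 7 − 2813/411 = 64/411 ≥ 0, confirming Bessel's inequality. (The deficit equals ||v − Σ <v,e_j> e_j||^2, the squared distance from v to span{e_j}.)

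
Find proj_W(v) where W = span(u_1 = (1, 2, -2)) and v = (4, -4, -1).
proj_W(v) = (-2/9, -4/9, 4/9)

Set up U = [u_1 | ... | u_1] ∈ R^(3×1). The projector onto W = col(U) is P = U (U^T U)^(-1) U^T.
Compute U^T U =
  [9],
and U^T v = (-2).
Solve U^T U · c = U^T v for the coefficients: c = (-2/9). The projection is proj_W(v) = U c.
Check: (v - proj_W(v)) · u_1 = 0  (should be 0).
Result: proj_W(v) = (-2/9, -4/9, 4/9).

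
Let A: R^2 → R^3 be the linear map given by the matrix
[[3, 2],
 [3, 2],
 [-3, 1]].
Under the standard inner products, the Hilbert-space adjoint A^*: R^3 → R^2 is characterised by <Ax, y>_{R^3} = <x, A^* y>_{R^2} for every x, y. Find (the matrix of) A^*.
A^* = A^T =
[[3, 3, -3],
 [2, 2, 1]]

For real matrices with standard dot products, the defining identity <Ax, y> = <x, A^* y> gives (Ax)^T y = x^T (A^*) y, i.e. x^T A^T y = x^T (A^*) y. Since this holds for all x, y, we must have A^* = A^T. Therefore
A^* =
[[3, 3, -3],
 [2, 2, 1]].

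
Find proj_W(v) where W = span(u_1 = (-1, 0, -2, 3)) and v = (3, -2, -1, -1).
proj_W(v) = (2/7, 0, 4/7, -6/7)

Set up U = [u_1 | ... | u_1] ∈ R^(4×1). The projector onto W = col(U) is P = U (U^T U)^(-1) U^T.
Compute U^T U =
  [14],
and U^T v = (-4).
Solve U^T U · c = U^T v for the coefficients: c = (-2/7). The projection is proj_W(v) = U c.
Check: (v - proj_W(v)) · u_1 = 0  (should be 0).
Result: proj_W(v) = (2/7, 0, 4/7, -6/7).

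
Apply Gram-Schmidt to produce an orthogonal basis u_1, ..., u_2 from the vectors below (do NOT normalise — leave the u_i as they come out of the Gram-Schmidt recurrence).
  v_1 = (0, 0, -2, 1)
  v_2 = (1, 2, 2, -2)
Orthogonal basis:
  u_1 = (0, 0, -2, 1)
  u_2 = (1, 2, -2/5, -4/5)

Apply the Gram-Schmidt recurrence
  u_1 = v_1
  u_i = v_i − Σ_{j<i} ((v_i · u_j) / (u_j · u_j)) · u_j.

Step by step this gives:
  u_1 = (0, 0, -2, 1)
  u_2 = (1, 2, -2/5, -4/5)

Orthogonality check:
  u_2 · u_1 = 0 (should be 0)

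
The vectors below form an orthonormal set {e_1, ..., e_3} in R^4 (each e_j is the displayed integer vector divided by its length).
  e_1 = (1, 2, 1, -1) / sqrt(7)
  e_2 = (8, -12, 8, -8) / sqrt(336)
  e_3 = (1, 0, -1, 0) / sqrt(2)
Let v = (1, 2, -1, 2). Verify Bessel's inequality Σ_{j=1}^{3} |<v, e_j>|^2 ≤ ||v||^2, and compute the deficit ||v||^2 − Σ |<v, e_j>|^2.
Σ |<v, e_j>|^2 = 22/3; ||v||^2 = 10; deficit = 8/3

Write each e_j = u_j / sqrt(<u_j, u_j>) where u_j is the displayed integer vector. Then <v, e_j> = <v, u_j> / sqrt(<u_j, u_j>), so |<v, e_j>|^2 = <v, u_j>^2 / <u_j, u_j>.
Coefficients: <v, e_1> = 2/sqrt(7), <v, e_2> = -40/sqrt(336), <v, e_3> = 2/sqrt(2).
Square and sum: Σ |<v, e_j>|^2 = 22/3.
Compute ||v||^2 = v·v = 10.
Deficit = 10 − 22/3 = 8/3 ≥ 0, confirming Bessel's inequality. (The deficit equals ||v − Σ <v,e_j> e_j||^2, the squared distance from v to span{e_j}.)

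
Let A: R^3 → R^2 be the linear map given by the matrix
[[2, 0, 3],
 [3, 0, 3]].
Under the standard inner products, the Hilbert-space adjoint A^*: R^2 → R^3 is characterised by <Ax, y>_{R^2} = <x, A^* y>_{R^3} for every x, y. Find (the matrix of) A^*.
A^* = A^T =
[[2, 3],
 [0, 0],
 [3, 3]]

For real matrices with standard dot products, the defining identity <Ax, y> = <x, A^* y> gives (Ax)^T y = x^T (A^*) y, i.e. x^T A^T y = x^T (A^*) y. Since this holds for all x, y, we must have A^* = A^T. Therefore
A^* =
[[2, 3],
 [0, 0],
 [3, 3]].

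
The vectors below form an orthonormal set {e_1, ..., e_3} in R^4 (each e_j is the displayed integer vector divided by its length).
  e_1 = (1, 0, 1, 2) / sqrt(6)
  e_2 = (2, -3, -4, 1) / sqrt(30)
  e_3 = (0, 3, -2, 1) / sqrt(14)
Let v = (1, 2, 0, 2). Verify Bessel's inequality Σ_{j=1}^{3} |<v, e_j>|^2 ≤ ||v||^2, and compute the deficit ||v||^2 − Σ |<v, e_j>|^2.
Σ |<v, e_j>|^2 = 621/70; ||v||^2 = 9; deficit = 9/70

Write each e_j = u_j / sqrt(<u_j, u_j>) where u_j is the displayed integer vector. Then <v, e_j> = <v, u_j> / sqrt(<u_j, u_j>), so |<v, e_j>|^2 = <v, u_j>^2 / <u_j, u_j>.
Coefficients: <v, e_1> = 5/sqrt(6), <v, e_2> = -2/sqrt(30), <v, e_3> = 8/sqrt(14).
Square and sum: Σ |<v, e_j>|^2 = 621/70.
Compute ||v||^2 = v·v = 9.
Deficit = 9 − 621/70 = 9/70 ≥ 0, confirming Bessel's inequality. (The deficit equals ||v − Σ <v,e_j> e_j||^2, the squared distance from v to span{e_j}.)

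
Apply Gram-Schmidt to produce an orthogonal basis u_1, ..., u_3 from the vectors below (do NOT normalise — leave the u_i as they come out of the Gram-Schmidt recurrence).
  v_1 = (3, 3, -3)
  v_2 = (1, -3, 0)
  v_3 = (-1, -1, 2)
Orthogonal basis:
  u_1 = (3, 3, -3)
  u_2 = (5/3, -7/3, -2/3)
  u_3 = (6/13, 2/13, 8/13)

Apply the Gram-Schmidt recurrence
  u_1 = v_1
  u_i = v_i − Σ_{j<i} ((v_i · u_j) / (u_j · u_j)) · u_j.

Step by step this gives:
  u_1 = (3, 3, -3)
  u_2 = (5/3, -7/3, -2/3)
  u_3 = (6/13, 2/13, 8/13)

Orthogonality check:
  u_2 · u_1 = 0 (should be 0)
  u_3 · u_1 = 0 (should be 0)
  u_3 · u_2 = 0 (should be 0)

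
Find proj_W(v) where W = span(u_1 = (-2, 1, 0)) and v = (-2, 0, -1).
proj_W(v) = (-8/5, 4/5, 0)

Set up U = [u_1 | ... | u_1] ∈ R^(3×1). The projector onto W = col(U) is P = U (U^T U)^(-1) U^T.
Compute U^T U =
  [5],
and U^T v = (4).
Solve U^T U · c = U^T v for the coefficients: c = (4/5). The projection is proj_W(v) = U c.
Check: (v - proj_W(v)) · u_1 = 0  (should be 0).
Result: proj_W(v) = (-8/5, 4/5, 0).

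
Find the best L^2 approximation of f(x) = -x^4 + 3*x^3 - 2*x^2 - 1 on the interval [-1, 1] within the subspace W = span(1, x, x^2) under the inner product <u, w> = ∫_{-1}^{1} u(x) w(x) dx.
g(x) = -20*x^2/7 + 9*x/5 - 32/35

The best approximation g ∈ W is the orthogonal projection of f onto W. Writing g = a_0 + a_1 x + a_2 x^2, the coefficients solve the normal equations G · a = b where
  G_{ij} = <φ_i, φ_j> and b_i = <f, φ_i>, with φ_0 = 1, φ_1 = x, φ_2 = x^2.
G =
  [2, 0, 2/3]
  [0, 2/3, 0]
  [2/3, 0, 2/5],
b = (-56/15, 6/5, -184/105).
Solving gives a_0 = -32/35, a_1 = 9/5, a_2 = -20/7, so
  g(x) = -20*x^2/7 + 9*x/5 - 32/35.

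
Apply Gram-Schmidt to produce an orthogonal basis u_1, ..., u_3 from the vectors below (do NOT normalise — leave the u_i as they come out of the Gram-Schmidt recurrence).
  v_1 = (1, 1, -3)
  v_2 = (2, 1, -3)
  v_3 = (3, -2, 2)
Orthogonal basis:
  u_1 = (1, 1, -3)
  u_2 = (10/11, -1/11, 3/11)
  u_3 = (0, -6/5, -2/5)

Apply the Gram-Schmidt recurrence
  u_1 = v_1
  u_i = v_i − Σ_{j<i} ((v_i · u_j) / (u_j · u_j)) · u_j.

Step by step this gives:
  u_1 = (1, 1, -3)
  u_2 = (10/11, -1/11, 3/11)
  u_3 = (0, -6/5, -2/5)

Orthogonality check:
  u_2 · u_1 = 0 (should be 0)
  u_3 · u_1 = 0 (should be 0)
  u_3 · u_2 = 0 (should be 0)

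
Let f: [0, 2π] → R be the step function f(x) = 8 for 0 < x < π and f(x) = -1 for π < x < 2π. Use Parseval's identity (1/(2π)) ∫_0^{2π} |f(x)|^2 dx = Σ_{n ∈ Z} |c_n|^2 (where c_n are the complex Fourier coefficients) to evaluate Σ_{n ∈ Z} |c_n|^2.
Σ |c_n|^2 = 65/2

Parseval equates the L^2 energy of f (normalised by 1/(2π)) with the ℓ^2 sum of its Fourier coefficients: (1/(2π)) ∫_0^{2π} |f|^2 = Σ |c_n|^2.
Compute the left side: (1/(2π)) [∫_0^π 8^2 dx + ∫_π^{2π} (-1)^2 dx] = (1/(2π)) · (64π + 1π) = (64 + 1)/2 = 65/2.
So Σ_{n ∈ Z} |c_n|^2 = 65/2.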